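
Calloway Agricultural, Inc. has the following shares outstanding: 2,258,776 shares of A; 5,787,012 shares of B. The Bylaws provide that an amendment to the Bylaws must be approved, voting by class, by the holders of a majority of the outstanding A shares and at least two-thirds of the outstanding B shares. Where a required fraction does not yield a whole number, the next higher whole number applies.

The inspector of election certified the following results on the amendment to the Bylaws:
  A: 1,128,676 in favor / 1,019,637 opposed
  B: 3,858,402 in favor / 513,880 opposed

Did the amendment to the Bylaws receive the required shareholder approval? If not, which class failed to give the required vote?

A: a majority of 2258776 is 1129389; 1,129,389 required, 1,128,676 in favor — not approved.
B: 2/3 of 5787012 = 3858008; 3,858,008 required, 3,858,402 in favor — approved.

Not approved — the A shares did not give the required vote.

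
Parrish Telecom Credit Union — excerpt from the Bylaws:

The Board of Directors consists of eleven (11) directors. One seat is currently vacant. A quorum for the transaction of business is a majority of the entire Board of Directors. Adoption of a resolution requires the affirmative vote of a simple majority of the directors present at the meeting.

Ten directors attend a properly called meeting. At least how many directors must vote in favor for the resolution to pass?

The resolution requires a majority of the directors present (10).
A majority of 10 is 6.

6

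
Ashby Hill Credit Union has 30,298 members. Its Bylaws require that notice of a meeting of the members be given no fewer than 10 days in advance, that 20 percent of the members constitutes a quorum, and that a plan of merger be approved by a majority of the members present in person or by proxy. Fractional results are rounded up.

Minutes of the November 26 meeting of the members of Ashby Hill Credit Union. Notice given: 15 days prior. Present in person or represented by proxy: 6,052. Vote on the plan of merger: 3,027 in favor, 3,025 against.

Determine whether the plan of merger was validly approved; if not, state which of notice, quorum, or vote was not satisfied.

Invalid — quorum requirement not satisfied.

Notice: 15 days given; 10 required. Satisfied.
Quorum: 20% of 30,298 = 6,059.60, rounded up to 6,060; 6,052 present. Not satisfied.
Vote: requires a majority of those present (6,052); a majority of 6052 is 3027, so 3,027 needed; 3,027 in favor. Satisfied.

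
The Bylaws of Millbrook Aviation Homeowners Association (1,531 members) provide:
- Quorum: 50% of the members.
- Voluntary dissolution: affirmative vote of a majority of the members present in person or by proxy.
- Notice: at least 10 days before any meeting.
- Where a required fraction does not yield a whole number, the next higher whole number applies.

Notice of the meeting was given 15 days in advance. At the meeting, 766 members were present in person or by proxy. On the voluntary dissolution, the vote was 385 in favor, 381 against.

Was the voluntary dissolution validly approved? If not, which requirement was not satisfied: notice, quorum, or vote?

Valid — all requirements satisfied.

Notice: 15 days given; 10 required. Satisfied.
Quorum: 50% of 1,531 = 765.50, rounded up to 766; 766 present. Satisfied.
Vote: requires a majority of those present (766); a majority of 766 is 384, so 384 needed; 385 in favor. Satisfied.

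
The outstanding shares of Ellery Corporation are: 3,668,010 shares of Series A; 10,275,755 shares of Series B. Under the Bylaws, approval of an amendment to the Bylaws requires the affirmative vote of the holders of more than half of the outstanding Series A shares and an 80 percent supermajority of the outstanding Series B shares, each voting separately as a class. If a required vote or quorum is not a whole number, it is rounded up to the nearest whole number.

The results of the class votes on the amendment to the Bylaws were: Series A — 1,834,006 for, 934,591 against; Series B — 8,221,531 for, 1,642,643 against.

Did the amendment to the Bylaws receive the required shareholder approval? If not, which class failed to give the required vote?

Series A: a majority of 3668010 is 1834006; 1,834,006 required, 1,834,006 in favor — approved.
Series B: 4/5 of 10275755 = 8220604; 8,220,604 required, 8,221,531 in favor — approved.

Approved — every class gave the required vote.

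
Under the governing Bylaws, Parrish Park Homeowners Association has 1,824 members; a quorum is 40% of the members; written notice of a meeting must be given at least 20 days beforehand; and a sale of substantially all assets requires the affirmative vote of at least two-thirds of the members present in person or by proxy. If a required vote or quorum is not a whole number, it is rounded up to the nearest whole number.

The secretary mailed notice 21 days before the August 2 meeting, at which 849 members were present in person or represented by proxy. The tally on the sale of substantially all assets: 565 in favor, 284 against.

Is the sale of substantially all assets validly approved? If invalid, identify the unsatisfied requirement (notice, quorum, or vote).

Notice: 21 days given; 20 required. Satisfied.
Quorum: 40% of 1,824 = 729.60, rounded up to 730; 849 present. Satisfied.
Vote: requires two-thirds of those present (849); 2/3 of 849 = 566, so 566 needed; 565 in favor. Not satisfied.

Invalid — vote requirement not satisfied.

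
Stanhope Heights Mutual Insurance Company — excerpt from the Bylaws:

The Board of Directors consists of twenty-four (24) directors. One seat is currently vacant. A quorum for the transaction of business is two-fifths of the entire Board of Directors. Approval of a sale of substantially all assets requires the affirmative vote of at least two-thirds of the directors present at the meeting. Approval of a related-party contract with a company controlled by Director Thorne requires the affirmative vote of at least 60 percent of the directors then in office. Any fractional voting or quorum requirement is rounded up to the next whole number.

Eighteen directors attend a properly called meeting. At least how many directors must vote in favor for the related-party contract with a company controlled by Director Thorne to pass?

14

The related-party contract with a company controlled by Director Thorne requires three-fifths of the directors then in office (23).
3/5 of 23 = 13.80, rounded up to 14.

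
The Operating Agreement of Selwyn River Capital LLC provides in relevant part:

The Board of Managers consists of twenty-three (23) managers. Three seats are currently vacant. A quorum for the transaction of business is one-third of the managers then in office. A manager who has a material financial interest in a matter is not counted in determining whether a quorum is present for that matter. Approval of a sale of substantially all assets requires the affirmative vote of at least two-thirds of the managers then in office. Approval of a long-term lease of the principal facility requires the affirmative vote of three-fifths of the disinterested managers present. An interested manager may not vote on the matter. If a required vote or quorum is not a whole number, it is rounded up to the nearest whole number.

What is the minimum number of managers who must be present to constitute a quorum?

7

1/3 of 20 = 6.67, rounded up to 7.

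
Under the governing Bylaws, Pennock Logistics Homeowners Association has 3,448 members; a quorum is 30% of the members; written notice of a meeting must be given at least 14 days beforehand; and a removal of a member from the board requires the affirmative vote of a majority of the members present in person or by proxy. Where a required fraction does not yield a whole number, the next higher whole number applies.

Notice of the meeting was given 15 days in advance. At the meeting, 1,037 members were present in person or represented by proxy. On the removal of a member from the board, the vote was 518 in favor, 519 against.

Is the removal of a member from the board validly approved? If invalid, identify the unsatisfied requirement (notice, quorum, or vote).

Notice: 15 days given; 14 required. Satisfied.
Quorum: 30% of 3,448 = 1,034.40, rounded up to 1,035; 1,037 present. Satisfied.
Vote: requires a majority of those present (1,037); a majority of 1037 is 519, so 519 needed; 518 in favor. Not satisfied.

Invalid — vote requirement not satisfied.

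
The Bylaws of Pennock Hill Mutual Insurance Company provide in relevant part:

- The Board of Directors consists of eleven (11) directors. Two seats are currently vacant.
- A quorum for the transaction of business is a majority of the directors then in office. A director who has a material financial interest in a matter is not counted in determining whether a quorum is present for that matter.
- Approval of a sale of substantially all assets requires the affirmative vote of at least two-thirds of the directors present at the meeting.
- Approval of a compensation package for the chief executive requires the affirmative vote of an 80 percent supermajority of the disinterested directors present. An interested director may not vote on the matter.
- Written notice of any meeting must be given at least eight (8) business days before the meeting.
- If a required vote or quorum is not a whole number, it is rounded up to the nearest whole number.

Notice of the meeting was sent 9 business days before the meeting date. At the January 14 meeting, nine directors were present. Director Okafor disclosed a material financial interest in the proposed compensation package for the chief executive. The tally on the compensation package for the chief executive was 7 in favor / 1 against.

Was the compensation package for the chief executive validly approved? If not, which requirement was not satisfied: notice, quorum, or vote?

Notice: 9 business days given; 8 required (9 ≥ 8). Satisfied.
Quorum: 9 present, but the 1 interested director does not count, leaving 8. Quorum is 5. Satisfied.
Vote: the compensation package for the chief executive requires four-fifths of the disinterested directors present (9 − 1 = 8). 4/5 of 8 = 6.40, rounded up to 7, so 7 affirmative votes are needed; 7 voted in favor. Satisfied.

Valid — all requirements satisfied.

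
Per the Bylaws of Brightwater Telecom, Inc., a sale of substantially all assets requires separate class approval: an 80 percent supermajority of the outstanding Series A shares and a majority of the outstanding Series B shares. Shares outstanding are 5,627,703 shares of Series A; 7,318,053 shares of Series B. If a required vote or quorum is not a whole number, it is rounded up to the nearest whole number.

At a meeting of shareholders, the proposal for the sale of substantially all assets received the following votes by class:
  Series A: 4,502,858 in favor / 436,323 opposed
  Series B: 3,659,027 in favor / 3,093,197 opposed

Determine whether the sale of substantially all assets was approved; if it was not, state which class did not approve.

Approved — every class gave the required vote.

Series A: 4/5 of 5627703 = 4502162.40, rounded up to 4502163; 4,502,163 required, 4,502,858 in favor — approved.
Series B: a majority of 7318053 is 3659027; 3,659,027 required, 3,659,027 in favor — approved.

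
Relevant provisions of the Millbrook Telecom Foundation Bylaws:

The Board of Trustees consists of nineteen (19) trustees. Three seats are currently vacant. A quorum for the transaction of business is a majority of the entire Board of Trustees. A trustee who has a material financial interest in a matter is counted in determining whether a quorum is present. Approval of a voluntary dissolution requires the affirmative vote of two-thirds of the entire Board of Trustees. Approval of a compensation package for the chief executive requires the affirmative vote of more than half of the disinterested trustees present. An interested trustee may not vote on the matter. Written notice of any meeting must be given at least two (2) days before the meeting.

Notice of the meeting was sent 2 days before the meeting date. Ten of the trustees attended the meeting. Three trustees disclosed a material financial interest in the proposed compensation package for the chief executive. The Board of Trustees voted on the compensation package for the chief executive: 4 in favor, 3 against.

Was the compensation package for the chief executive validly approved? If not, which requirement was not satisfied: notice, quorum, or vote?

Notice: 2 days given; 2 required (2 ≥ 2). Satisfied.
Quorum: 10 present (interested trustees count toward quorum); quorum is 10. Satisfied.
Vote: the compensation package for the chief executive requires a majority of the disinterested trustees present (10 − 3 = 7). A majority of 7 is 4, so 4 affirmative votes are needed; 4 voted in favor. Satisfied.

Valid — all requirements satisfied.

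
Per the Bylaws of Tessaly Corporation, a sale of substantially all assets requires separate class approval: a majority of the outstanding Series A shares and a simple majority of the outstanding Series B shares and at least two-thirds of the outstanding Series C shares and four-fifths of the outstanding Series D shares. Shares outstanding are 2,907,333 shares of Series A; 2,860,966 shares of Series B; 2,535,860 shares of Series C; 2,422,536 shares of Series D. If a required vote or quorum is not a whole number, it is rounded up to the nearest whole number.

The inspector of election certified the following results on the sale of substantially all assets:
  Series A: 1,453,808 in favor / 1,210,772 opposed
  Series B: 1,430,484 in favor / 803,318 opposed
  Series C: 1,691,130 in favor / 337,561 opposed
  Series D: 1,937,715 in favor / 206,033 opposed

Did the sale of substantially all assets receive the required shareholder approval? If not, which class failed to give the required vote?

Not approved — the Series D shares did not give the required vote.

Series A: a majority of 2907333 is 1453667; 1,453,667 required, 1,453,808 in favor — approved.
Series B: a majority of 2860966 is 1430484; 1,430,484 required, 1,430,484 in favor — approved.
Series C: 2/3 of 2535860 = 1690573.33, rounded up to 1690574; 1,690,574 required, 1,691,130 in favor — approved.
Series D: 4/5 of 2422536 = 1938028.80, rounded up to 1938029; 1,938,029 required, 1,937,715 in favor — not approved.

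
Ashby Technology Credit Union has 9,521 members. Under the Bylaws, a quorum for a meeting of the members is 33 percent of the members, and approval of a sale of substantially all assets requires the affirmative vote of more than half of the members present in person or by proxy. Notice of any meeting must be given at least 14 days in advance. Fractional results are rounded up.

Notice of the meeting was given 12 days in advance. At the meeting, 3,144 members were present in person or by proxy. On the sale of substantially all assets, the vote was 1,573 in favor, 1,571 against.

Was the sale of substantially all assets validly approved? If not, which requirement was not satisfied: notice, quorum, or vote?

Notice: 12 days given; 14 required. Not satisfied.
Quorum: 33% of 9,521 = 3,141.93, rounded up to 3,142; 3,144 present. Satisfied.
Vote: requires a majority of those present (3,144); a majority of 3144 is 1573, so 1,573 needed; 1,573 in favor. Satisfied.

Invalid — notice requirement not satisfied.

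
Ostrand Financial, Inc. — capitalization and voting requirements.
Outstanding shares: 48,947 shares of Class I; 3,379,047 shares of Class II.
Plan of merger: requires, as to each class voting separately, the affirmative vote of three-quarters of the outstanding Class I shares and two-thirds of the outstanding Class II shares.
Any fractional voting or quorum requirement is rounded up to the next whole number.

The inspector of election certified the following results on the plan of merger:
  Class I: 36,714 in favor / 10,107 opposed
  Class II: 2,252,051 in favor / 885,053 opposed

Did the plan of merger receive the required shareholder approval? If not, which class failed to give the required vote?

Not approved — the Class II shares did not give the required vote.

Class I: 3/4 of 48947 = 36710.25, rounded up to 36711; 36,711 required, 36,714 in favor — approved.
Class II: 2/3 of 3379047 = 2252698; 2,252,698 required, 2,252,051 in favor — not approved.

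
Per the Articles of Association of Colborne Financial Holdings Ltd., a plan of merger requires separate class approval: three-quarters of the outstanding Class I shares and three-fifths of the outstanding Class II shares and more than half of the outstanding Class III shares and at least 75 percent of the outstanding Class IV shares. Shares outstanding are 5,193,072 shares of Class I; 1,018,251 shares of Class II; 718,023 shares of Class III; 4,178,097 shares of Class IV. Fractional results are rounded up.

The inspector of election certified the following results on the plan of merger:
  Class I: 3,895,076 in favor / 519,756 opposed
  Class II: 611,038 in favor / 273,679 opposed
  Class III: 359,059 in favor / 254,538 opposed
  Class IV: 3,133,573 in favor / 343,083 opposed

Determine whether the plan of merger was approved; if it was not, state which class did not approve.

Class I: 3/4 of 5193072 = 3894804; 3,894,804 required, 3,895,076 in favor — approved.
Class II: 3/5 of 1018251 = 610950.60, rounded up to 610951; 610,951 required, 611,038 in favor — approved.
Class III: a majority of 718023 is 359012; 359,012 required, 359,059 in favor — approved.
Class IV: 3/4 of 4178097 = 3133572.75, rounded up to 3133573; 3,133,573 required, 3,133,573 in favor — approved.

Approved — every class gave the required vote.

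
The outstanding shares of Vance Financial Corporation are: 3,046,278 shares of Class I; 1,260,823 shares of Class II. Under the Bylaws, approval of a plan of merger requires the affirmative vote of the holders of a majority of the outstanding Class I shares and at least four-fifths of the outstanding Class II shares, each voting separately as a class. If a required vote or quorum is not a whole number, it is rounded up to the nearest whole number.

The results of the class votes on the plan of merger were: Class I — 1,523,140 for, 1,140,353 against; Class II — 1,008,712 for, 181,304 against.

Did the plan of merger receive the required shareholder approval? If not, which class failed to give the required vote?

Approved — every class gave the required vote.

Class I: a majority of 3046278 is 1523140; 1,523,140 required, 1,523,140 in favor — approved.
Class II: 4/5 of 1260823 = 1008658.40, rounded up to 1008659; 1,008,659 required, 1,008,712 in favor — approved.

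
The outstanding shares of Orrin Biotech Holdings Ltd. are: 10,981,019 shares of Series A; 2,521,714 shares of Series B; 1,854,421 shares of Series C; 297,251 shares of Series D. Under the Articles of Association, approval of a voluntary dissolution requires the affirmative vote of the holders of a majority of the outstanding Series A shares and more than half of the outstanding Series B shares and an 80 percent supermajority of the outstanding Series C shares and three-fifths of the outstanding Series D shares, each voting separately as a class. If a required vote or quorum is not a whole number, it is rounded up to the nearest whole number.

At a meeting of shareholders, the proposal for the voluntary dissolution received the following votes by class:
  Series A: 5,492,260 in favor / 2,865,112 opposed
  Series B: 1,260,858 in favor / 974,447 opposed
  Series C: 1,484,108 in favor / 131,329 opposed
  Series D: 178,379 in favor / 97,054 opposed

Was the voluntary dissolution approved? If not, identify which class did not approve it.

Series A: a majority of 10981019 is 5490510; 5,490,510 required, 5,492,260 in favor — approved.
Series B: a majority of 2521714 is 1260858; 1,260,858 required, 1,260,858 in favor — approved.
Series C: 4/5 of 1854421 = 1483536.80, rounded up to 1483537; 1,483,537 required, 1,484,108 in favor — approved.
Series D: 3/5 of 297251 = 178350.60, rounded up to 178351; 178,351 required, 178,379 in favor — approved.

Approved — every class gave the required vote.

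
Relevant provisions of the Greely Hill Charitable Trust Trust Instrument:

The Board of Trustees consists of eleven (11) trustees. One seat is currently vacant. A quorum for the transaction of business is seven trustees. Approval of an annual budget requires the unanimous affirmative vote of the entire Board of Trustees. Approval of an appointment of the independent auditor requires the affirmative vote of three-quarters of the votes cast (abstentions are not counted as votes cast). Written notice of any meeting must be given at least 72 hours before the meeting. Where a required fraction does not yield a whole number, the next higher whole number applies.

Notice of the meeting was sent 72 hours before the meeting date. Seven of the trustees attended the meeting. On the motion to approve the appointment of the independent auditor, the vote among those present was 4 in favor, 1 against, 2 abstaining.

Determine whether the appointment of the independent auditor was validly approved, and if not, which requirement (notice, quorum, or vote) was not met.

Notice: 72 hours given; 72 required (72 ≥ 72). Satisfied.
Quorum: 7 present; quorum is 7. Satisfied.
Vote: the appointment of the independent auditor requires three-fourths of the votes cast (7 present − 2 abstaining = 5). 3/4 of 5 = 3.75, rounded up to 4, so 4 affirmative votes are needed; 4 voted in favor. Satisfied.

Valid — all requirements satisfied.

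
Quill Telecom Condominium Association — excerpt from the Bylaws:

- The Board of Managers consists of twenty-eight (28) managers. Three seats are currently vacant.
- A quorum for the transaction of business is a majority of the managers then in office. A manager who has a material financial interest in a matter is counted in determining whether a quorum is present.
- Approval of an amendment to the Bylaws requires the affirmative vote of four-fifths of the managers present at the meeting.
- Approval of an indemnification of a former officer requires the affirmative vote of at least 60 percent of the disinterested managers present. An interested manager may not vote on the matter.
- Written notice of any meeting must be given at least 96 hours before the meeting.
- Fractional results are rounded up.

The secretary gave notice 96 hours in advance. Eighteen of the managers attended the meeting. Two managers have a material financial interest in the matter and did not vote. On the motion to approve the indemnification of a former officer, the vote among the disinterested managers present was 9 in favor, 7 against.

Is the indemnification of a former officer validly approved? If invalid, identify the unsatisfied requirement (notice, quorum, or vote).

Invalid — vote requirement not satisfied.

Notice: 96 hours given; 96 required (96 ≥ 96). Satisfied.
Quorum: 18 present (interested managers count toward quorum); quorum is 13. Satisfied.
Vote: the indemnification of a former officer requires three-fifths of the disinterested managers present (18 − 2 = 16). 3/5 of 16 = 9.60, rounded up to 10, so 10 affirmative votes are needed; 9 voted in favor. Not satisfied.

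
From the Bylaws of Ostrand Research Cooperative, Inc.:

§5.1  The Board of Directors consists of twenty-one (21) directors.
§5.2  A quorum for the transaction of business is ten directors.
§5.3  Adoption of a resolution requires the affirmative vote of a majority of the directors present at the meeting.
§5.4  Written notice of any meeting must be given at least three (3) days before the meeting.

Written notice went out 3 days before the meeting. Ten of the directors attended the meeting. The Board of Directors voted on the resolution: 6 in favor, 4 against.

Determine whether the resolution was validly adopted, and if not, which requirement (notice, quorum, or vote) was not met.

Notice: 3 days given; 3 required (3 ≥ 3). Satisfied.
Quorum: 10 present; quorum is 10. Satisfied.
Vote: the resolution requires a majority of the directors present (10). A majority of 10 is 6, so 6 affirmative votes are needed; 6 voted in favor. Satisfied.

Valid — all requirements satisfied.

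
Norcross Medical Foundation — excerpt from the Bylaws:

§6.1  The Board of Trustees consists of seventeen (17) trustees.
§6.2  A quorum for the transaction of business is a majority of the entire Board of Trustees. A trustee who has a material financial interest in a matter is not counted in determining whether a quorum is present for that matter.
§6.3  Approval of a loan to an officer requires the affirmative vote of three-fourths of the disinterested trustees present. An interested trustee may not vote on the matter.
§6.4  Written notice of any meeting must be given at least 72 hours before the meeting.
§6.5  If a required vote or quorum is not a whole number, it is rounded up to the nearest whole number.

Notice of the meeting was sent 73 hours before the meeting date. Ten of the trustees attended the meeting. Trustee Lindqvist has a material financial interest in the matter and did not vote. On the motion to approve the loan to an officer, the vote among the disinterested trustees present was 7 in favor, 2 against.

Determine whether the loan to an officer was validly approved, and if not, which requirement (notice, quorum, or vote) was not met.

Valid — all requirements satisfied.

Notice: 73 hours given; 72 required (73 ≥ 72). Satisfied.
Quorum: 10 present, but the 1 interested trustee does not count, leaving 9. Quorum is 9. Satisfied.
Vote: the loan to an officer requires three-fourths of the disinterested trustees present (10 − 1 = 9). 3/4 of 9 = 6.75, rounded up to 7, so 7 affirmative votes are needed; 7 voted in favor. Satisfied.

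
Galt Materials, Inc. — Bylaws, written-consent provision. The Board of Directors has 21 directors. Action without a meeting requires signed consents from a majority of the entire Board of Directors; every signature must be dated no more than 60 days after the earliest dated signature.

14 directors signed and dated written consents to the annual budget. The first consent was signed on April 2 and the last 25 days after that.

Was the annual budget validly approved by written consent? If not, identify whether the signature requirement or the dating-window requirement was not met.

Effective — both the signature and dating-window requirements are satisfied.

Signatures required: a majority of 21 — a majority of 21 is 11, so 11 needed; 14 signed. Sufficient.
Dating window: the latest signature is 25 days after the earliest; the limit is 60 days. Within the window.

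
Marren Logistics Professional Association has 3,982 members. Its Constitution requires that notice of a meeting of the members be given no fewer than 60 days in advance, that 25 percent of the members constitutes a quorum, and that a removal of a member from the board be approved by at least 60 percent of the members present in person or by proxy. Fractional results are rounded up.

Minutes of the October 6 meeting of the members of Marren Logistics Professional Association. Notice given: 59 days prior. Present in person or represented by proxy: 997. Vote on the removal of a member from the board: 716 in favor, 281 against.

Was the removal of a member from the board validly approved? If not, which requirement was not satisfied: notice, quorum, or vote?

Invalid — notice requirement not satisfied.

Notice: 59 days given; 60 required. Not satisfied.
Quorum: 25% of 3,982 = 995.50, rounded up to 996; 997 present. Satisfied.
Vote: requires three-fifths of those present (997); 3/5 of 997 = 598.20, rounded up to 599, so 599 needed; 716 in favor. Satisfied.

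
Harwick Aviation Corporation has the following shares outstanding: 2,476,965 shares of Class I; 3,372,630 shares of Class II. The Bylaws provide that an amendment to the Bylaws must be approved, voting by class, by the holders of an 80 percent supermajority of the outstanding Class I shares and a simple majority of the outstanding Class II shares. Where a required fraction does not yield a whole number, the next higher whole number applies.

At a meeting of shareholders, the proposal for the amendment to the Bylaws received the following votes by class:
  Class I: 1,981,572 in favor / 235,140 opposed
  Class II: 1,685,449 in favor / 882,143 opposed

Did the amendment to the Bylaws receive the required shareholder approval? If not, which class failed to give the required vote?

Class I: 4/5 of 2476965 = 1981572; 1,981,572 required, 1,981,572 in favor — approved.
Class II: a majority of 3372630 is 1686316; 1,686,316 required, 1,685,449 in favor — not approved.

Not approved — the Class II shares did not give the required vote.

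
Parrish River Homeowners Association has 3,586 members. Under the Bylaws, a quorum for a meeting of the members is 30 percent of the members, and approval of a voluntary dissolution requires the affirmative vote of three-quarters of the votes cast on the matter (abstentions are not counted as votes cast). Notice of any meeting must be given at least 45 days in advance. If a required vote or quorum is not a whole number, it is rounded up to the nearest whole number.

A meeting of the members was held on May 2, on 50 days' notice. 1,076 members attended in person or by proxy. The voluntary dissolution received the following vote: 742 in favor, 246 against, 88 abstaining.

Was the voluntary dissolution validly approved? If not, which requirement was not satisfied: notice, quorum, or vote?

Valid — all requirements satisfied.

Notice: 50 days given; 45 required. Satisfied.
Quorum: 30% of 3,586 = 1,075.80, rounded up to 1,076; 1,076 present. Satisfied.
Vote: requires three-fourths of the votes cast (1,076 − 88 abstaining = 988); 3/4 of 988 = 741, so 741 needed; 742 in favor. Satisfied.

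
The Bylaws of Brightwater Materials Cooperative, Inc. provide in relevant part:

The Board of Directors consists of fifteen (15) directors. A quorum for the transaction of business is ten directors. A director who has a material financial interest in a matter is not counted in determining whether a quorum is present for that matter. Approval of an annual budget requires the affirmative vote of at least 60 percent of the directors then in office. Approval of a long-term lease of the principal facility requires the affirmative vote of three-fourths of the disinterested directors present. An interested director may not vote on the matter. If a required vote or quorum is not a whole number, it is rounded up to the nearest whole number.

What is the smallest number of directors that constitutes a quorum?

The quorum is fixed at 10.

10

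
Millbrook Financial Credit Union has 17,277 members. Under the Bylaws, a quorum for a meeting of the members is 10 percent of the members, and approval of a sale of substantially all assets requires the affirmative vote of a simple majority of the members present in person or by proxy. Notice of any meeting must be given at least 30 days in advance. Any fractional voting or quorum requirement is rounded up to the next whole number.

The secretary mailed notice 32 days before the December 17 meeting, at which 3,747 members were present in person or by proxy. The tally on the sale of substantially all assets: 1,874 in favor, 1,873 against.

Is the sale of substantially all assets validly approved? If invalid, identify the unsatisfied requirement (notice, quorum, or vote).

Valid — all requirements satisfied.

Notice: 32 days given; 30 required. Satisfied.
Quorum: 10% of 17,277 = 1,727.70, rounded up to 1,728; 3,747 present. Satisfied.
Vote: requires a majority of those present (3,747); a majority of 3747 is 1874, so 1,874 needed; 1,874 in favor. Satisfied.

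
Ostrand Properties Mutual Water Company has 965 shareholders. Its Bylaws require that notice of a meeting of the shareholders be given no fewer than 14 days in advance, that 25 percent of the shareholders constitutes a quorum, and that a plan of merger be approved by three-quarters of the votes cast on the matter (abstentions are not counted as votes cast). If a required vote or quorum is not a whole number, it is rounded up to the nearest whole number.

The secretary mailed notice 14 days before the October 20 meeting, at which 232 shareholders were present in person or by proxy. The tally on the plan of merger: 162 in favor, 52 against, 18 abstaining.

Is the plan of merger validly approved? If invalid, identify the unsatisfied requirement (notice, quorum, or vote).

Notice: 14 days given; 14 required. Satisfied.
Quorum: 25% of 965 = 241.25, rounded up to 242; 232 present. Not satisfied.
Vote: requires three-fourths of the votes cast (232 − 18 abstaining = 214); 3/4 of 214 = 160.50, rounded up to 161, so 161 needed; 162 in favor. Satisfied.

Invalid — quorum requirement not satisfied.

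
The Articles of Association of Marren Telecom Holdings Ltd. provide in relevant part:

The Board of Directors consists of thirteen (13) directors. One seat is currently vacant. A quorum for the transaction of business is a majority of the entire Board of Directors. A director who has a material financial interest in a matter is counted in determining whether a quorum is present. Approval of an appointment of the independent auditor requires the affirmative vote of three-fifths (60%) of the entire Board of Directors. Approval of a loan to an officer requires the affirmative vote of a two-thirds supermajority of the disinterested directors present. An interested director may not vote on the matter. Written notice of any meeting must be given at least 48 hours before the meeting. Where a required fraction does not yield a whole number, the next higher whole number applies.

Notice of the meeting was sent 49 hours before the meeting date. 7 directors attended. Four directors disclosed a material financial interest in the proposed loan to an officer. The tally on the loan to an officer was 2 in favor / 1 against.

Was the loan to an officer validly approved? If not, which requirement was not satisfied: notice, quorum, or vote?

Valid — all requirements satisfied.

Notice: 49 hours given; 48 required (49 ≥ 48). Satisfied.
Quorum: 7 present (interested directors count toward quorum); quorum is 7. Satisfied.
Vote: the loan to an officer requires two-thirds of the disinterested directors present (7 − 4 = 3). 2/3 of 3 = 2, so 2 affirmative votes are needed; 2 voted in favor. Satisfied.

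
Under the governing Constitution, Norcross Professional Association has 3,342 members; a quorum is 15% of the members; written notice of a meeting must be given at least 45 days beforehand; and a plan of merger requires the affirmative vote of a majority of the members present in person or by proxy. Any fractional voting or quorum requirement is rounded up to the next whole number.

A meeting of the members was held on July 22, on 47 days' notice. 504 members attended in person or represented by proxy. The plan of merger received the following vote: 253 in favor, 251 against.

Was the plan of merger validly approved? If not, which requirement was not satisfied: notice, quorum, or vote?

Valid — all requirements satisfied.

Notice: 47 days given; 45 required. Satisfied.
Quorum: 15% of 3,342 = 501.30, rounded up to 502; 504 present. Satisfied.
Vote: requires a majority of those present (504); a majority of 504 is 253, so 253 needed; 253 in favor. Satisfied.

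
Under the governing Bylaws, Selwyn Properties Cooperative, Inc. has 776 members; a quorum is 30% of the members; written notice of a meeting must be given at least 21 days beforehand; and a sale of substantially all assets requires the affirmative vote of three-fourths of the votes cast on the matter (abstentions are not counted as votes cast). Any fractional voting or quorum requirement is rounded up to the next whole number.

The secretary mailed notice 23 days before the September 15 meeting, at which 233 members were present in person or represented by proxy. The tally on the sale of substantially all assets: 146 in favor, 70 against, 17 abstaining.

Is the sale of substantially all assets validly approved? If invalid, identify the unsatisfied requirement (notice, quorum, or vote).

Notice: 23 days given; 21 required. Satisfied.
Quorum: 30% of 776 = 232.80, rounded up to 233; 233 present. Satisfied.
Vote: requires three-fourths of the votes cast (233 − 17 abstaining = 216); 3/4 of 216 = 162, so 162 needed; 146 in favor. Not satisfied.

Invalid — vote requirement not satisfied.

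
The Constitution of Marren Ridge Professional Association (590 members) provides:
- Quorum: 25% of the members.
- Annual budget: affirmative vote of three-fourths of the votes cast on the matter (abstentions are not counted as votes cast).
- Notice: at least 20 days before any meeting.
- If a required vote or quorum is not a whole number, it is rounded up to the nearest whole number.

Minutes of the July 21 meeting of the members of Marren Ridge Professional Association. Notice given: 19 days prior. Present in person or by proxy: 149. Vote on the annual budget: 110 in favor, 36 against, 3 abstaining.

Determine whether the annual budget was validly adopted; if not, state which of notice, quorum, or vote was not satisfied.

Invalid — notice requirement not satisfied.

Notice: 19 days given; 20 required. Not satisfied.
Quorum: 25% of 590 = 147.50, rounded up to 148; 149 present. Satisfied.
Vote: requires three-fourths of the votes cast (149 − 3 abstaining = 146); 3/4 of 146 = 109.50, rounded up to 110, so 110 needed; 110 in favor. Satisfied.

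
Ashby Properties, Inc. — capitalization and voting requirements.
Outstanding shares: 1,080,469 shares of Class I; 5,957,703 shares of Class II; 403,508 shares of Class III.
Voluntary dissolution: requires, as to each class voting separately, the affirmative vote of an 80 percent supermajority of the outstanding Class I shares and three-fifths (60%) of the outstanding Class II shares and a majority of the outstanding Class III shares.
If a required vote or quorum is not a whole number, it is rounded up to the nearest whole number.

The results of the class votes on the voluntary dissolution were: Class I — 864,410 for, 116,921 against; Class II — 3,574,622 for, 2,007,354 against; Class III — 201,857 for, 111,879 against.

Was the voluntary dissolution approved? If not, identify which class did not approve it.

Class I: 4/5 of 1080469 = 864375.20, rounded up to 864376; 864,376 required, 864,410 in favor — approved.
Class II: 3/5 of 5957703 = 3574621.80, rounded up to 3574622; 3,574,622 required, 3,574,622 in favor — approved.
Class III: a majority of 403508 is 201755; 201,755 required, 201,857 in favor — approved.

Approved — every class gave the required vote.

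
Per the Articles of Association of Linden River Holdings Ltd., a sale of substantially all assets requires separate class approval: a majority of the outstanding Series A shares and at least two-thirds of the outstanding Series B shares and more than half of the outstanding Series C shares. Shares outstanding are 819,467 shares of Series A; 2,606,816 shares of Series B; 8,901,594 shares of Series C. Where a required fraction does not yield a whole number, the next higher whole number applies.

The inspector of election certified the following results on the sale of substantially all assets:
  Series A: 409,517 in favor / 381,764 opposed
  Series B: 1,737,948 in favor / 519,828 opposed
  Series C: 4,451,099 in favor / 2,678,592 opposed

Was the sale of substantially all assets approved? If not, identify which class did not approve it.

Series A: a majority of 819467 is 409734; 409,734 required, 409,517 in favor — not approved.
Series B: 2/3 of 2606816 = 1737877.33, rounded up to 1737878; 1,737,878 required, 1,737,948 in favor — approved.
Series C: a majority of 8901594 is 4450798; 4,450,798 required, 4,451,099 in favor — approved.

Not approved — the Series A shares did not give the required vote.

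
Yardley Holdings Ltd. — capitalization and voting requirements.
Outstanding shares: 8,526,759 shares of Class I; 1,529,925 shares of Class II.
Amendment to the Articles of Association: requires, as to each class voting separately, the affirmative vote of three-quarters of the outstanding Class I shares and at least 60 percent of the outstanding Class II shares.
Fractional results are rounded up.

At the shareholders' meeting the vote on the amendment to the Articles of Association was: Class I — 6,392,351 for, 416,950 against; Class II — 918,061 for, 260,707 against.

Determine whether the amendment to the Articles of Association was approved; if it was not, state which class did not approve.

Not approved — the Class I shares did not give the required vote.

Class I: 3/4 of 8526759 = 6395069.25, rounded up to 6395070; 6,395,070 required, 6,392,351 in favor — not approved.
Class II: 3/5 of 1529925 = 917955; 917,955 required, 918,061 in favor — approved.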